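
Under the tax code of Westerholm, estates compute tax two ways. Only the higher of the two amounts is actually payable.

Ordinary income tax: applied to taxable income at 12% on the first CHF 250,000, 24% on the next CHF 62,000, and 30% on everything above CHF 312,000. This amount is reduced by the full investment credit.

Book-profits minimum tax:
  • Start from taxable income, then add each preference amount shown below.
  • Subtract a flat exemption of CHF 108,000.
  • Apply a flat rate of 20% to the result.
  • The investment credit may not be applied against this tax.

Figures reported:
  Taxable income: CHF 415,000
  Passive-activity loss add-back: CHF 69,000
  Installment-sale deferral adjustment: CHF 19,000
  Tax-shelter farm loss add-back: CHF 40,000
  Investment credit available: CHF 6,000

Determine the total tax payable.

CHF 87,000

Ordinary income tax:
  CHF 250,000 × 12% = CHF 30,000
  CHF 62,000 × 24% = CHF 14,880
  CHF 103,000 × 30% = CHF 30,900
  → CHF 75,780
  Less investment credit CHF 6,000 → CHF 69,780

Book-profits minimum tax:
  Adjusted income: CHF 415,000 + CHF 69,000 + CHF 19,000 + CHF 40,000 = CHF 543,000
  Less exemption CHF 108,000 → base CHF 435,000
  CHF 435,000 × 20% = CHF 87,000

CHF 87,000 > CHF 69,780, so the book-profits minimum tax is the binding amount.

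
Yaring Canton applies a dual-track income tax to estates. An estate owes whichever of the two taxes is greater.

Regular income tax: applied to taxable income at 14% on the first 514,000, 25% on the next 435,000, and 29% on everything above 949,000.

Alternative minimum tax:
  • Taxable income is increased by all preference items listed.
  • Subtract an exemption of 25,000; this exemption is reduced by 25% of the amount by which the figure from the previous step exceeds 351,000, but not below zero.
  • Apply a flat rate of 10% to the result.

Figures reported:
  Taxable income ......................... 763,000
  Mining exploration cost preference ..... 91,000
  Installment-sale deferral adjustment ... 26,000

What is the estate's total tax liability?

Regular income tax:
  514,000 × 14% = 71,960
  249,000 × 25% = 62,250
  → 134,210

Alternative minimum tax:
  Adjusted income: 763,000 + 91,000 + 26,000 = 880,000
  Exemption: 25% × (880,000 − 351,000) = 132,250 ≥ 25,000, so the exemption is fully phased out
  Base: 880,000 − 0 = 880,000
  880,000 × 10% = 88,000

134,210 > 88,000, so the regular income tax governs.

134,210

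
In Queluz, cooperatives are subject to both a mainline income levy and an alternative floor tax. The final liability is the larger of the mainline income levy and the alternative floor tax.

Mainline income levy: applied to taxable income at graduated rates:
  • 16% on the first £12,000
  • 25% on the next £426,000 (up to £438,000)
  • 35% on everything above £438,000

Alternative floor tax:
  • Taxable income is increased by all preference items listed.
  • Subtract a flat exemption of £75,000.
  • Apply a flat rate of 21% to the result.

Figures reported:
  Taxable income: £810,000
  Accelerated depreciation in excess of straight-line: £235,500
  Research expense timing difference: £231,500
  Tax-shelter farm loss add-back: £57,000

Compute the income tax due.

£264,390

Mainline income levy:
  £12,000 × 16% = £1,920
  £426,000 × 25% = £106,500
  £372,000 × 35% = £130,200
  → £238,620

Alternative floor tax:
  Adjusted income: £810,000 + £235,500 + £231,500 + £57,000 = £1,334,000
  Less exemption £75,000 → base £1,259,000
  £1,259,000 × 21% = £264,390

£264,390 > £238,620, so the alternative floor tax is the binding amount.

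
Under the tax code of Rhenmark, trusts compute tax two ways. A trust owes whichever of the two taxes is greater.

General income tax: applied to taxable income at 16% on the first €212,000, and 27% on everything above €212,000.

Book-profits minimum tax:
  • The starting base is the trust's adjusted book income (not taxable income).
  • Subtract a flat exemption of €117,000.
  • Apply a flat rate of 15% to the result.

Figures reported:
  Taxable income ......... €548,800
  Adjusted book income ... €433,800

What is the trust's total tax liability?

Book-profits minimum tax:
  Base (adjusted book income): €433,800
  Less exemption €117,000 → base €316,800
  €316,800 × 15% = €47,520

General income tax:
  €212,000 × 16% = €33,920
  €336,800 × 27% = €90,936
  → €124,856

€124,856 > €47,520, so the general income tax governs.

€124,856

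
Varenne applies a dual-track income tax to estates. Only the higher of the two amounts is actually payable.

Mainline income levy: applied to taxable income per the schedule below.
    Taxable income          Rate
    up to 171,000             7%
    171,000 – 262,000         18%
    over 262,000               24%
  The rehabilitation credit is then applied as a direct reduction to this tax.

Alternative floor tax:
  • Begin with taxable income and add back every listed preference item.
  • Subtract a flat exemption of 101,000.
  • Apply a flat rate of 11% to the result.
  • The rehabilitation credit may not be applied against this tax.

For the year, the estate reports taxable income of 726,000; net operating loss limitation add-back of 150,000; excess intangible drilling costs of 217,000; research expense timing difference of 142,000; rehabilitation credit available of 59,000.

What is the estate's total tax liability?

124,740

Mainline income levy:
  171,000 × 7% = 11,970
  91,000 × 18% = 16,380
  464,000 × 24% = 111,360
  → 139,710
  Less rehabilitation credit 59,000 → 80,710

Alternative floor tax:
  Adjusted income: 726,000 + 150,000 + 217,000 + 142,000 = 1,235,000
  Less exemption 101,000 → base 1,134,000
  1,134,000 × 11% = 124,740

124,740 > 80,710, so the alternative floor tax is the binding amount.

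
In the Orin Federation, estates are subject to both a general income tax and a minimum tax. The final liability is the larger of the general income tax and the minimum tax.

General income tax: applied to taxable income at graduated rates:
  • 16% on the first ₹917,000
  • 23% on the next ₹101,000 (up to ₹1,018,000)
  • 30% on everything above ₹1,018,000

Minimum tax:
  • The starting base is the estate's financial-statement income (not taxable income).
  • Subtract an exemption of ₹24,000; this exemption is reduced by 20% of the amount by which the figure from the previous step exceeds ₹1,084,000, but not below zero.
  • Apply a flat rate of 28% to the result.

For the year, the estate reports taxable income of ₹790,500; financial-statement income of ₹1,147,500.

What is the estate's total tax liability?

₹318,136

General income tax:
  ₹790,500 × 16% = ₹126,480

Minimum tax:
  Base (financial-statement income): ₹1,147,500
  Exemption: ₹24,000 − 20% × (₹1,147,500 − ₹1,084,000) = ₹24,000 − ₹12,700 = ₹11,300
  Base: ₹1,147,500 − ₹11,300 = ₹1,136,200
  ₹1,136,200 × 28% = ₹318,136

₹318,136 > ₹126,480, so the minimum tax is the binding amount.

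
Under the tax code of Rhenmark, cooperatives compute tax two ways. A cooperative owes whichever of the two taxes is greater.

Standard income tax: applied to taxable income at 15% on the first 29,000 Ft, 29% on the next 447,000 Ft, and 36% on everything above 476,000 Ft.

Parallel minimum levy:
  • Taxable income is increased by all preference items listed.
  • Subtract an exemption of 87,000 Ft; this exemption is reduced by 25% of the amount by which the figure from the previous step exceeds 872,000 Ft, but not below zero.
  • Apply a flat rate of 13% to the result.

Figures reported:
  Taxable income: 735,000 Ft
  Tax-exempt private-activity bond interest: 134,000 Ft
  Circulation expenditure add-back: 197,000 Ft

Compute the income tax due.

227,220 Ft

Parallel minimum levy:
  Adjusted income: 735,000 Ft + 134,000 Ft + 197,000 Ft = 1,066,000 Ft
  Exemption: 87,000 Ft − 25% × (1,066,000 Ft − 872,000 Ft) = 87,000 Ft − 48,500 Ft = 38,500 Ft
  Base: 1,066,000 Ft − 38,500 Ft = 1,027,500 Ft
  1,027,500 Ft × 13% = 133,575 Ft

Standard income tax:
  29,000 Ft × 15% = 4,350 Ft
  447,000 Ft × 29% = 129,630 Ft
  259,000 Ft × 36% = 93,240 Ft
  → 227,220 Ft

227,220 Ft > 133,575 Ft, so the standard income tax governs.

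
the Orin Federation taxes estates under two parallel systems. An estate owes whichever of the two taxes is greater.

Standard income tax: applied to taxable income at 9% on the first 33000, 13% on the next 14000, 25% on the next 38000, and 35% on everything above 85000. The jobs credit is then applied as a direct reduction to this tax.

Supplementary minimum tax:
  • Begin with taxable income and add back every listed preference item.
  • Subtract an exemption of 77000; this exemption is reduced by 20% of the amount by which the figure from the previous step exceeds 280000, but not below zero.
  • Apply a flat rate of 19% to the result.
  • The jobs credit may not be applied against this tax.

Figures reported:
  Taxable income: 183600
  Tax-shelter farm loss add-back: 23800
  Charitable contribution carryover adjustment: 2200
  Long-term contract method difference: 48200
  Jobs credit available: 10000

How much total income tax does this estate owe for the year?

Standard income tax:
  33000 × 9% = 2970
  14000 × 13% = 1820
  38000 × 25% = 9500
  98600 × 35% = 34510
  → 48800
  Less jobs credit 10000 → 38800

Supplementary minimum tax:
  Adjusted income: 183600 + 23800 + 2200 + 48200 = 257800
  Exemption: 257800 ≤ 280000, so full 77000 applies
  Base: 257800 − 77000 = 180800
  180800 × 19% = 34352

38800 > 34352, so the standard income tax governs.

38800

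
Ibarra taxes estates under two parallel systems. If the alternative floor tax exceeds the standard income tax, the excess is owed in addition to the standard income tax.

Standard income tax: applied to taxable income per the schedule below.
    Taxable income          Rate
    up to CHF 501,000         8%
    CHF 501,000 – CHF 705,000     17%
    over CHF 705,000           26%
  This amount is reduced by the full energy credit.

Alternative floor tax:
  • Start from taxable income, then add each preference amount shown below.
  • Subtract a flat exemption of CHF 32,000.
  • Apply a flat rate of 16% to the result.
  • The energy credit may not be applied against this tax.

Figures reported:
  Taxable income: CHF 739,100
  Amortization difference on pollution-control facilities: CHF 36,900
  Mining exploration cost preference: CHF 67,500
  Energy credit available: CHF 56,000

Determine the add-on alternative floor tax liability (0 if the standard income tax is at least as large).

CHF 102,214

Standard income tax:
  CHF 501,000 × 8% = CHF 40,080
  CHF 204,000 × 17% = CHF 34,680
  CHF 34,100 × 26% = CHF 8,866
  → CHF 83,626
  Less energy credit CHF 56,000 → CHF 27,626

Alternative floor tax:
  Adjusted income: CHF 739,100 + CHF 36,900 + CHF 67,500 = CHF 843,500
  Less exemption CHF 32,000 → base CHF 811,500
  CHF 811,500 × 16% = CHF 129,840

Excess of alternative floor tax over standard income tax: CHF 129,840 − CHF 27,626 = CHF 102,214.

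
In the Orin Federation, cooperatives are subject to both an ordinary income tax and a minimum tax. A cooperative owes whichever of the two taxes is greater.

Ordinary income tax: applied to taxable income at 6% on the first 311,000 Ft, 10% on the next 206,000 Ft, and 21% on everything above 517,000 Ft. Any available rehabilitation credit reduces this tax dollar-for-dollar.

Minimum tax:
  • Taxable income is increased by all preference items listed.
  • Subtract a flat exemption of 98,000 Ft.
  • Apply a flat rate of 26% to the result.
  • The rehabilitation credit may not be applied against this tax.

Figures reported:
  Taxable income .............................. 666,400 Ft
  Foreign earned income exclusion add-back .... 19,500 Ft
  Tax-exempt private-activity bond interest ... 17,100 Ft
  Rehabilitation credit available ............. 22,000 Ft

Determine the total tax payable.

Ordinary income tax:
  311,000 Ft × 6% = 18,660 Ft
  206,000 Ft × 10% = 20,600 Ft
  149,400 Ft × 21% = 31,374 Ft
  → 70,634 Ft
  Less rehabilitation credit 22,000 Ft → 48,634 Ft

Minimum tax:
  Adjusted income: 666,400 Ft + 19,500 Ft + 17,100 Ft = 703,000 Ft
  Less exemption 98,000 Ft → base 605,000 Ft
  605,000 Ft × 26% = 157,300 Ft

157,300 Ft > 48,634 Ft, so the minimum tax is the binding amount.

157,300 Ft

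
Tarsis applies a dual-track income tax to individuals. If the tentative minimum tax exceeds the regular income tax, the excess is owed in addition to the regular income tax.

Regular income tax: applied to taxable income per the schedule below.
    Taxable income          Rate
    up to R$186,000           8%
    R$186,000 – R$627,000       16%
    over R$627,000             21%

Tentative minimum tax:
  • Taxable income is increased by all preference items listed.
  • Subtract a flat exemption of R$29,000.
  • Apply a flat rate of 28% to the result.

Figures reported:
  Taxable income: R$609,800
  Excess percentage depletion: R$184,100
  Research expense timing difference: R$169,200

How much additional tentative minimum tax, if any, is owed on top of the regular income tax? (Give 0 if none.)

Regular income tax:
  R$186,000 × 8% = R$14,880
  R$423,800 × 16% = R$67,808
  → R$82,688

Tentative minimum tax:
  Adjusted income: R$609,800 + R$184,100 + R$169,200 = R$963,100
  Less exemption R$29,000 → base R$934,100
  R$934,100 × 28% = R$261,548

Excess of tentative minimum tax over regular income tax: R$261,548 − R$82,688 = R$178,860.

R$178,860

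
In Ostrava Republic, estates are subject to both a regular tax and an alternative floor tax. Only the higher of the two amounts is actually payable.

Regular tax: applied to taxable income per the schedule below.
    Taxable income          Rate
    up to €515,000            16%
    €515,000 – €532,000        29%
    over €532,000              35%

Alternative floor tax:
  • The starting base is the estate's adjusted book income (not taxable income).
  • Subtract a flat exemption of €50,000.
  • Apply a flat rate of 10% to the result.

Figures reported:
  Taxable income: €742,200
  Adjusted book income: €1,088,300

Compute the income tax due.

€160,900

Regular tax:
  €515,000 × 16% = €82,400
  €17,000 × 29% = €4,930
  €210,200 × 35% = €73,570
  → €160,900

Alternative floor tax:
  Base (adjusted book income): €1,088,300
  Less exemption €50,000 → base €1,038,300
  €1,038,300 × 10% = €103,830

€160,900 > €103,830, so the regular tax governs.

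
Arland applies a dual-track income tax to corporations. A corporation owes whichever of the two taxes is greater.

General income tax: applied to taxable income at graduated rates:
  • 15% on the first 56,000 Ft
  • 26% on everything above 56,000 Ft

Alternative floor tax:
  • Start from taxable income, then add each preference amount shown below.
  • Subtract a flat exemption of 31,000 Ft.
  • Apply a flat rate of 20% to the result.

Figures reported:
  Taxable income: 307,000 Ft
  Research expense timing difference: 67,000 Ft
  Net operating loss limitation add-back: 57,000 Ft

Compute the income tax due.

General income tax:
  56,000 Ft × 15% = 8,400 Ft
  251,000 Ft × 26% = 65,260 Ft
  → 73,660 Ft

Alternative floor tax:
  Adjusted income: 307,000 Ft + 67,000 Ft + 57,000 Ft = 431,000 Ft
  Less exemption 31,000 Ft → base 400,000 Ft
  400,000 Ft × 20% = 80,000 Ft

80,000 Ft > 73,660 Ft, so the alternative floor tax is the binding amount.

80,000 Ft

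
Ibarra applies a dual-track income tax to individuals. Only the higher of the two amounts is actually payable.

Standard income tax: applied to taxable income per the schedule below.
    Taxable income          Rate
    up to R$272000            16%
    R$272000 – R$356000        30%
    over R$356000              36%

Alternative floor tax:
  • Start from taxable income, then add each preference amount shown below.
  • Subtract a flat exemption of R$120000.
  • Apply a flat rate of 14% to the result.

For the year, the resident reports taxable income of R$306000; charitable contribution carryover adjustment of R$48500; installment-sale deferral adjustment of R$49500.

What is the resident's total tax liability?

Standard income tax:
  R$272000 × 16% = R$43520
  R$34000 × 30% = R$10200
  → R$53720

Alternative floor tax:
  Adjusted income: R$306000 + R$48500 + R$49500 = R$404000
  Less exemption R$120000 → base R$284000
  R$284000 × 14% = R$39760

R$53720 > R$39760, so the standard income tax governs.

R$53720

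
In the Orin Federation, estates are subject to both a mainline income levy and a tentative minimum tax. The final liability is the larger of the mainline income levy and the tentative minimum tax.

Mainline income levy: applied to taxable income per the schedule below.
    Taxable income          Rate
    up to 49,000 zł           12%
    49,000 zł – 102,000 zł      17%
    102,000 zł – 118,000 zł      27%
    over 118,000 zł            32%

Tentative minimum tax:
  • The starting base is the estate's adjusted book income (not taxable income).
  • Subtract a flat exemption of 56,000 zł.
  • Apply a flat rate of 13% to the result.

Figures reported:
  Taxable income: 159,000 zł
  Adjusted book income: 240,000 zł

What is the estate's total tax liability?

Tentative minimum tax:
  Base (adjusted book income): 240,000 zł
  Less exemption 56,000 zł → base 184,000 zł
  184,000 zł × 13% = 23,920 zł

Mainline income levy:
  49,000 zł × 12% = 5,880 zł
  53,000 zł × 17% = 9,010 zł
  16,000 zł × 27% = 4,320 zł
  41,000 zł × 32% = 13,120 zł
  → 32,330 zł

32,330 zł > 23,920 zł, so the mainline income levy governs.

32,330 zł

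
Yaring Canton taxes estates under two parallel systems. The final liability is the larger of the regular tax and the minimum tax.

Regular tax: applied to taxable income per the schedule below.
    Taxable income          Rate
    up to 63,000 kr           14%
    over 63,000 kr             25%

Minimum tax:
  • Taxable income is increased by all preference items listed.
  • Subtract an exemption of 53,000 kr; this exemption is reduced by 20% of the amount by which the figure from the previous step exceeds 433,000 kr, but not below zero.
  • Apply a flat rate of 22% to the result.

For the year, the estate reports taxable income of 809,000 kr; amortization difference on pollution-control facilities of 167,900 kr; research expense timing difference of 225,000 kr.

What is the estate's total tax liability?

264,418 kr

Regular tax:
  63,000 kr × 14% = 8,820 kr
  746,000 kr × 25% = 186,500 kr
  → 195,320 kr

Minimum tax:
  Adjusted income: 809,000 kr + 167,900 kr + 225,000 kr = 1,201,900 kr
  Exemption: 20% × (1,201,900 kr − 433,000 kr) = 153,780 kr ≥ 53,000 kr, so the exemption is fully phased out
  Base: 1,201,900 kr − 0 kr = 1,201,900 kr
  1,201,900 kr × 22% = 264,418 kr

264,418 kr > 195,320 kr, so the minimum tax is the binding amount.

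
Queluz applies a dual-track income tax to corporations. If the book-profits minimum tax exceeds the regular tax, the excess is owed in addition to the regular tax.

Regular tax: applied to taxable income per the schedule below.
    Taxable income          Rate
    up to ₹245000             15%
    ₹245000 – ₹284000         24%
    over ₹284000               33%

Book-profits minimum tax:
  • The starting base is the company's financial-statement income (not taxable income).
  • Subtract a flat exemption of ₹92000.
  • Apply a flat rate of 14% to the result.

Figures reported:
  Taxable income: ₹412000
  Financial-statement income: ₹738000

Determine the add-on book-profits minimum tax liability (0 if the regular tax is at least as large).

Book-profits minimum tax:
  Base (financial-statement income): ₹738000
  Less exemption ₹92000 → base ₹646000
  ₹646000 × 14% = ₹90440

Regular tax:
  ₹245000 × 15% = ₹36750
  ₹39000 × 24% = ₹9360
  ₹128000 × 33% = ₹42240
  → ₹88350

Excess of book-profits minimum tax over regular tax: ₹90440 − ₹88350 = ₹2090.

₹2090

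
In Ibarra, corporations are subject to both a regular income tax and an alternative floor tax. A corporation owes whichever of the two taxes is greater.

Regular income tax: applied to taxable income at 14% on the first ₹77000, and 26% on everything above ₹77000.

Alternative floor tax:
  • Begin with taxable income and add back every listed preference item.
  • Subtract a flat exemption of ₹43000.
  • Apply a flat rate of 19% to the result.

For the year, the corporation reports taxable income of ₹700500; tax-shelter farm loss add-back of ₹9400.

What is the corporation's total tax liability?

Regular income tax:
  ₹77000 × 14% = ₹10780
  ₹623500 × 26% = ₹162110
  → ₹172890

Alternative floor tax:
  Adjusted income: ₹700500 + ₹9400 = ₹709900
  Less exemption ₹43000 → base ₹666900
  ₹666900 × 19% = ₹126711

₹172890 > ₹126711, so the regular income tax governs.

₹172890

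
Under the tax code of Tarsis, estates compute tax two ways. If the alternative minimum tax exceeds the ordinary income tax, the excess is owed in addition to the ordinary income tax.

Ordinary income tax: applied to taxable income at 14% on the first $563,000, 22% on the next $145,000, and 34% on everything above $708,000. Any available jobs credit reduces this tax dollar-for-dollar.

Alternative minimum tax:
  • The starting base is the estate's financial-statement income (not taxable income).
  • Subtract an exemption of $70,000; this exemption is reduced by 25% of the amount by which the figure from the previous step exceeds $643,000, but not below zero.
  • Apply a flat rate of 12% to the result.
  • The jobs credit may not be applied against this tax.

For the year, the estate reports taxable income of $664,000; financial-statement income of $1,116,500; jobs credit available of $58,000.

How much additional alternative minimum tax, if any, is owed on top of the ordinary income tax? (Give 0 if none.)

$90,940

Alternative minimum tax:
  Base (financial-statement income): $1,116,500
  Exemption: 25% × ($1,116,500 − $643,000) = $118,375 ≥ $70,000, so the exemption is fully phased out
  Base: $1,116,500 − $0 = $1,116,500
  $1,116,500 × 12% = $133,980

Ordinary income tax:
  $563,000 × 14% = $78,820
  $101,000 × 22% = $22,220
  → $101,040
  Less jobs credit $58,000 → $43,040

Excess of alternative minimum tax over ordinary income tax: $133,980 − $43,040 = $90,940.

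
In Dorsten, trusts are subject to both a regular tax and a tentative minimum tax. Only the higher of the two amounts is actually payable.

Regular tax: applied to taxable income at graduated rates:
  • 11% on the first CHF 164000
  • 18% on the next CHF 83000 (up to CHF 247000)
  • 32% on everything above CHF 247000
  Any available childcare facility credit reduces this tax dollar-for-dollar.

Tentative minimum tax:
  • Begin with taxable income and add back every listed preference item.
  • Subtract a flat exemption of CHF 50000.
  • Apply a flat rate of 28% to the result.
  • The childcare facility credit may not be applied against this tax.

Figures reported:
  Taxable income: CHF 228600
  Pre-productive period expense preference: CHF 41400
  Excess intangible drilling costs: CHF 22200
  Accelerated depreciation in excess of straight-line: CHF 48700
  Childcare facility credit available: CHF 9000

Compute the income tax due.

Regular tax:
  CHF 164000 × 11% = CHF 18040
  CHF 64600 × 18% = CHF 11628
  → CHF 29668
  Less childcare facility credit CHF 9000 → CHF 20668

Tentative minimum tax:
  Adjusted income: CHF 228600 + CHF 41400 + CHF 22200 + CHF 48700 = CHF 340900
  Less exemption CHF 50000 → base CHF 290900
  CHF 290900 × 28% = CHF 81452

CHF 81452 > CHF 20668, so the tentative minimum tax is the binding amount.

CHF 81452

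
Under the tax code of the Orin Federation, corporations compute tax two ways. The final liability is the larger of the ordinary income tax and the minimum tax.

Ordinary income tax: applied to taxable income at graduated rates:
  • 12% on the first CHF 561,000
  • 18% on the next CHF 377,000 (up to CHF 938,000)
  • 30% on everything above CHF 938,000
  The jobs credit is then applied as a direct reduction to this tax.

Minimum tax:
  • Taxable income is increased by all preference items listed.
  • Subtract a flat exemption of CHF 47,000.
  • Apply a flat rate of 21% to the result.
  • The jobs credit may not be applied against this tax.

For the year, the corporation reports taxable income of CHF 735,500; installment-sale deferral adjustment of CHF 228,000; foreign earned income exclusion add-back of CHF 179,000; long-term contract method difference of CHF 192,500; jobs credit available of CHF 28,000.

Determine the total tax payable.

CHF 270,480

Minimum tax:
  Adjusted income: CHF 735,500 + CHF 228,000 + CHF 179,000 + CHF 192,500 = CHF 1,335,000
  Less exemption CHF 47,000 → base CHF 1,288,000
  CHF 1,288,000 × 21% = CHF 270,480

Ordinary income tax:
  CHF 561,000 × 12% = CHF 67,320
  CHF 174,500 × 18% = CHF 31,410
  → CHF 98,730
  Less jobs credit CHF 28,000 → CHF 70,730

CHF 270,480 > CHF 70,730, so the minimum tax is the binding amount.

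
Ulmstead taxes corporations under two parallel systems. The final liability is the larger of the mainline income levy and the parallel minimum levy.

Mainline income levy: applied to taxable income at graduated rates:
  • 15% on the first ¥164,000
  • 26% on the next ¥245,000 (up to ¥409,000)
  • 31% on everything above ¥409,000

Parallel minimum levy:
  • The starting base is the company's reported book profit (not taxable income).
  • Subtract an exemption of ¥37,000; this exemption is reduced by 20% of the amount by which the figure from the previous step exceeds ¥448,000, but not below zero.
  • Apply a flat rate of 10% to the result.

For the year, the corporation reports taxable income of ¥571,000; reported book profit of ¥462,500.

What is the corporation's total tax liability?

¥138,520

Mainline income levy:
  ¥164,000 × 15% = ¥24,600
  ¥245,000 × 26% = ¥63,700
  ¥162,000 × 31% = ¥50,220
  → ¥138,520

Parallel minimum levy:
  Base (reported book profit): ¥462,500
  Exemption: ¥37,000 − 20% × (¥462,500 − ¥448,000) = ¥37,000 − ¥2,900 = ¥34,100
  Base: ¥462,500 − ¥34,100 = ¥428,400
  ¥428,400 × 10% = ¥42,840

¥138,520 > ¥42,840, so the mainline income levy governs.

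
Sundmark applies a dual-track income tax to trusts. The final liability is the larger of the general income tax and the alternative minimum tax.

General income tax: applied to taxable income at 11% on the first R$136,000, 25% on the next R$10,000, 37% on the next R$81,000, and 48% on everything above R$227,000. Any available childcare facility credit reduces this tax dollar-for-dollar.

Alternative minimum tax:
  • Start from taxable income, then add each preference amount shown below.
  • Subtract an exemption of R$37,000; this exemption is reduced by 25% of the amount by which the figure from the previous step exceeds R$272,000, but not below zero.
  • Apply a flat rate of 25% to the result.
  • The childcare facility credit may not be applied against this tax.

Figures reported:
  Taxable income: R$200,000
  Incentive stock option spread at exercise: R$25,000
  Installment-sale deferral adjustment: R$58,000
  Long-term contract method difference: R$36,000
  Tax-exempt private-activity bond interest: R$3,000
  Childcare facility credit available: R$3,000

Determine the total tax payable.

General income tax:
  R$136,000 × 11% = R$14,960
  R$10,000 × 25% = R$2,500
  R$54,000 × 37% = R$19,980
  → R$37,440
  Less childcare facility credit R$3,000 → R$34,440

Alternative minimum tax:
  Adjusted income: R$200,000 + R$25,000 + R$58,000 + R$36,000 + R$3,000 = R$322,000
  Exemption: R$37,000 − 25% × (R$322,000 − R$272,000) = R$37,000 − R$12,500 = R$24,500
  Base: R$322,000 − R$24,500 = R$297,500
  R$297,500 × 25% = R$74,375

R$74,375 > R$34,440, so the alternative minimum tax is the binding amount.

R$74,375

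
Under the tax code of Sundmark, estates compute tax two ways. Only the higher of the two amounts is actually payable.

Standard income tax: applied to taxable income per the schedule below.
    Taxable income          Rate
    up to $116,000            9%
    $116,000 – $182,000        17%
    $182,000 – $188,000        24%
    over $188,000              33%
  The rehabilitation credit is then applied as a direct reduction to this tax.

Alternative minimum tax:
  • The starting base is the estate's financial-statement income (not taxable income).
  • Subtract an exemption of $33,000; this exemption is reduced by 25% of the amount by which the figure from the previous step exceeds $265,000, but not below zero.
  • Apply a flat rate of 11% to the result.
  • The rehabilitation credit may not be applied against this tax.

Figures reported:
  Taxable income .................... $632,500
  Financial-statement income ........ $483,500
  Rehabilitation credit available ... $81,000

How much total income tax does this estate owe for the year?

$88,785

Standard income tax:
  $116,000 × 9% = $10,440
  $66,000 × 17% = $11,220
  $6,000 × 24% = $1,440
  $444,500 × 33% = $146,685
  → $169,785
  Less rehabilitation credit $81,000 → $88,785

Alternative minimum tax:
  Base (financial-statement income): $483,500
  Exemption: 25% × ($483,500 − $265,000) = $54,625 ≥ $33,000, so the exemption is fully phased out
  Base: $483,500 − $0 = $483,500
  $483,500 × 11% = $53,185

$88,785 > $53,185, so the standard income tax governs.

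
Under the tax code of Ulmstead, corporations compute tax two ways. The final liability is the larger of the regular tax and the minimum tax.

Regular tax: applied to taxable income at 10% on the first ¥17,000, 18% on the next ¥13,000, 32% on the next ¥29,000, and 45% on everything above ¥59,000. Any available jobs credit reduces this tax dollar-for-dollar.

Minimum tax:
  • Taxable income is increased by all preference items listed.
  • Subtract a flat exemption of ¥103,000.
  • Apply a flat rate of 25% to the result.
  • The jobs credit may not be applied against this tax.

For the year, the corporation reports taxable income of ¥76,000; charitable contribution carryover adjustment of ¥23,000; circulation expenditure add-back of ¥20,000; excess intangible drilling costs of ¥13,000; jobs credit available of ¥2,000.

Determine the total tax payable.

¥18,970

Minimum tax:
  Adjusted income: ¥76,000 + ¥23,000 + ¥20,000 + ¥13,000 = ¥132,000
  Less exemption ¥103,000 → base ¥29,000
  ¥29,000 × 25% = ¥7,250

Regular tax:
  ¥17,000 × 10% = ¥1,700
  ¥13,000 × 18% = ¥2,340
  ¥29,000 × 32% = ¥9,280
  ¥17,000 × 45% = ¥7,650
  → ¥20,970
  Less jobs credit ¥2,000 → ¥18,970

¥18,970 > ¥7,250, so the regular tax governs.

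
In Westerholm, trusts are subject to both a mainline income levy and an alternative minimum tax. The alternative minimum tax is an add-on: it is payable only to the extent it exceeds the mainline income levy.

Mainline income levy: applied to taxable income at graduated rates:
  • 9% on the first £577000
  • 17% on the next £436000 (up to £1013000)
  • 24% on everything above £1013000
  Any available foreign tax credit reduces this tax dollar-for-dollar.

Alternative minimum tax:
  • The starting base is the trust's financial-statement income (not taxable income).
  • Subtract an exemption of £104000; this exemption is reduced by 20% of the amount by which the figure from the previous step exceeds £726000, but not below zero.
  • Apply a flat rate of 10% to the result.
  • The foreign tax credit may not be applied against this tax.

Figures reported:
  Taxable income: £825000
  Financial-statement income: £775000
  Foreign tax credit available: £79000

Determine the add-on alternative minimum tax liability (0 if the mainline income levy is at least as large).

£52990

Mainline income levy:
  £577000 × 9% = £51930
  £248000 × 17% = £42160
  → £94090
  Less foreign tax credit £79000 → £15090

Alternative minimum tax:
  Base (financial-statement income): £775000
  Exemption: £104000 − 20% × (£775000 − £726000) = £104000 − £9800 = £94200
  Base: £775000 − £94200 = £680800
  £680800 × 10% = £68080

Excess of alternative minimum tax over mainline income levy: £68080 − £15090 = £52990.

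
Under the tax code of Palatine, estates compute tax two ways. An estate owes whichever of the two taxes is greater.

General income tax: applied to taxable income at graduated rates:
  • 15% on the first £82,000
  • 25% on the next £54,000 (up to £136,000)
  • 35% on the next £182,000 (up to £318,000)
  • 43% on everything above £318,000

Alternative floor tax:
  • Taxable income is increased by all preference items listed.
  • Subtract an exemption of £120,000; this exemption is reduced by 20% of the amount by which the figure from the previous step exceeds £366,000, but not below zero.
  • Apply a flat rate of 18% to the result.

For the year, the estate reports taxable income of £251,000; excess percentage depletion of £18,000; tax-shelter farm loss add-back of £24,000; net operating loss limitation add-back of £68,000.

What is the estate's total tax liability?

£66,050

Alternative floor tax:
  Adjusted income: £251,000 + £18,000 + £24,000 + £68,000 = £361,000
  Exemption: £361,000 ≤ £366,000, so full £120,000 applies
  Base: £361,000 − £120,000 = £241,000
  £241,000 × 18% = £43,380

General income tax:
  £82,000 × 15% = £12,300
  £54,000 × 25% = £13,500
  £115,000 × 35% = £40,250
  → £66,050

£66,050 > £43,380, so the general income tax governs.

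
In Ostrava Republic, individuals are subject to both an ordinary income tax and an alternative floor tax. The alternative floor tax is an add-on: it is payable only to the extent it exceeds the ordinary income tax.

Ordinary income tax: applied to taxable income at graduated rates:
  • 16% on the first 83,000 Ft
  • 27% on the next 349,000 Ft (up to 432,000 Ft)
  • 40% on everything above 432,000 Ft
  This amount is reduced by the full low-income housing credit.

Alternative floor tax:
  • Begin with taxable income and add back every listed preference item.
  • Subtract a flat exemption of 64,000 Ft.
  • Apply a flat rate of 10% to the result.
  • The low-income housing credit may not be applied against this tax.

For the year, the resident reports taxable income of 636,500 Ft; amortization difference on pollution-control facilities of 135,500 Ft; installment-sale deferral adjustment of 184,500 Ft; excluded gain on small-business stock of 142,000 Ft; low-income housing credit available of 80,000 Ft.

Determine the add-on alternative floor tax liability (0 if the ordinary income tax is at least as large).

Ordinary income tax:
  83,000 Ft × 16% = 13,280 Ft
  349,000 Ft × 27% = 94,230 Ft
  204,500 Ft × 40% = 81,800 Ft
  → 189,310 Ft
  Less low-income housing credit 80,000 Ft → 109,310 Ft

Alternative floor tax:
  Adjusted income: 636,500 Ft + 135,500 Ft + 184,500 Ft + 142,000 Ft = 1,098,500 Ft
  Less exemption 64,000 Ft → base 1,034,500 Ft
  1,034,500 Ft × 10% = 103,450 Ft

103,450 Ft ≤ 109,310 Ft, so no add-on is due.

0 Ft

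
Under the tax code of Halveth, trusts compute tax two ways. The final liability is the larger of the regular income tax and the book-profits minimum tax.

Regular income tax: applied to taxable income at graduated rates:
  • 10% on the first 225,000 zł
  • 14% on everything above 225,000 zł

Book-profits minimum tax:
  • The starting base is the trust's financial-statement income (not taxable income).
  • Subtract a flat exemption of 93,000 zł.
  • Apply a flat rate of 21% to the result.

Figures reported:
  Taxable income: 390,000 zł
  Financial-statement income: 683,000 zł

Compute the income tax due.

123,900 zł

Regular income tax:
  225,000 zł × 10% = 22,500 zł
  165,000 zł × 14% = 23,100 zł
  → 45,600 zł

Book-profits minimum tax:
  Base (financial-statement income): 683,000 zł
  Less exemption 93,000 zł → base 590,000 zł
  590,000 zł × 21% = 123,900 zł

123,900 zł > 45,600 zł, so the book-profits minimum tax is the binding amount.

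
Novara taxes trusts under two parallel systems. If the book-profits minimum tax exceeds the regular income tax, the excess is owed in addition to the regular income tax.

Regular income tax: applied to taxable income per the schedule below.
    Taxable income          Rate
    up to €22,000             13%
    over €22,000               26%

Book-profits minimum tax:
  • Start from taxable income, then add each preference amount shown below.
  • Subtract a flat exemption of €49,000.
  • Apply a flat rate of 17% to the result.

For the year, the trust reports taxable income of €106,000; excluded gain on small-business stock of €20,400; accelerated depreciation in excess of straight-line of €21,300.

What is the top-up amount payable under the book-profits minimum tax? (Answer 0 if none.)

Regular income tax:
  €22,000 × 13% = €2,860
  €84,000 × 26% = €21,840
  → €24,700

Book-profits minimum tax:
  Adjusted income: €106,000 + €20,400 + €21,300 = €147,700
  Less exemption €49,000 → base €98,700
  €98,700 × 17% = €16,779

€16,779 ≤ €24,700, so no add-on is due.

€0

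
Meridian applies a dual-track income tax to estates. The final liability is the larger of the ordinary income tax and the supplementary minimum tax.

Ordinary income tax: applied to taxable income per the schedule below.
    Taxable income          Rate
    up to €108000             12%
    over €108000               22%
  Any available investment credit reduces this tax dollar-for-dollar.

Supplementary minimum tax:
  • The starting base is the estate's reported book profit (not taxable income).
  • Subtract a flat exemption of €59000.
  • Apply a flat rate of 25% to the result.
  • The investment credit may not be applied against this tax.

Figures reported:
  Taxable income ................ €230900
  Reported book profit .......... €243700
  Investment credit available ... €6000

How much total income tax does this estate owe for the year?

€46175

Supplementary minimum tax:
  Base (reported book profit): €243700
  Less exemption €59000 → base €184700
  €184700 × 25% = €46175

Ordinary income tax:
  €108000 × 12% = €12960
  €122900 × 22% = €27038
  → €39998
  Less investment credit €6000 → €33998

€46175 > €33998, so the supplementary minimum tax is the binding amount.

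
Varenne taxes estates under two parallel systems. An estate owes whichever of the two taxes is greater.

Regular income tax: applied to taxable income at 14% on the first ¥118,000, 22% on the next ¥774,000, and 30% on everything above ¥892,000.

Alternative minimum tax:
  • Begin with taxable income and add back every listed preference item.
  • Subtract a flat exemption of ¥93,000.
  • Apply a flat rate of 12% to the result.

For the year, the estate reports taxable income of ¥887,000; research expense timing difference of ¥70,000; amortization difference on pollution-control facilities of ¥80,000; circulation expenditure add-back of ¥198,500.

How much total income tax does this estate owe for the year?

Alternative minimum tax:
  Adjusted income: ¥887,000 + ¥70,000 + ¥80,000 + ¥198,500 = ¥1,235,500
  Less exemption ¥93,000 → base ¥1,142,500
  ¥1,142,500 × 12% = ¥137,100

Regular income tax:
  ¥118,000 × 14% = ¥16,520
  ¥769,000 × 22% = ¥169,180
  → ¥185,700

¥185,700 > ¥137,100, so the regular income tax governs.

¥185,700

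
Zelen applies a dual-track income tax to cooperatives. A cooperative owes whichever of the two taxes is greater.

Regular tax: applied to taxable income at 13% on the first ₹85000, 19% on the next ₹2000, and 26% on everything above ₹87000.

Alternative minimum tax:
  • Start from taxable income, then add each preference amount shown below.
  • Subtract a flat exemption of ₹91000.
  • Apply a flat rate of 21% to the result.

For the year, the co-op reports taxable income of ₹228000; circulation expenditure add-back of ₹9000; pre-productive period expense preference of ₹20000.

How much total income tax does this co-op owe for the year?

₹48090

Alternative minimum tax:
  Adjusted income: ₹228000 + ₹9000 + ₹20000 = ₹257000
  Less exemption ₹91000 → base ₹166000
  ₹166000 × 21% = ₹34860

Regular tax:
  ₹85000 × 13% = ₹11050
  ₹2000 × 19% = ₹380
  ₹141000 × 26% = ₹36660
  → ₹48090

₹48090 > ₹34860, so the regular tax governs.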